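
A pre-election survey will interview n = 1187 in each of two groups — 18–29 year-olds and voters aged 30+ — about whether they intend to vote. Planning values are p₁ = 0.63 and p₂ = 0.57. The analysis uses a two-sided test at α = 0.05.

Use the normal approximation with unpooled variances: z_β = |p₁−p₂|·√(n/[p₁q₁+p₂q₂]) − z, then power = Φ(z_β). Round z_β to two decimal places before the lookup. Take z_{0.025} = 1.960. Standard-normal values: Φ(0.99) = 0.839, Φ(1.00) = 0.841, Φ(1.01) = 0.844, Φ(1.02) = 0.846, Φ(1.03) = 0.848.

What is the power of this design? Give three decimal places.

Power ≈ 0.848

z_β = |p₁−p₂|·√(n/[p₁q₁+p₂q₂]) − z_{α/2}
    = 0.06 · √(1187/0.4782) − 1.960
    = 0.06 · 49.8219 − 1.960
    = 2.9893 − 1.960 = 1.0293 → 1.03
Power = Φ(1.03) = 0.848.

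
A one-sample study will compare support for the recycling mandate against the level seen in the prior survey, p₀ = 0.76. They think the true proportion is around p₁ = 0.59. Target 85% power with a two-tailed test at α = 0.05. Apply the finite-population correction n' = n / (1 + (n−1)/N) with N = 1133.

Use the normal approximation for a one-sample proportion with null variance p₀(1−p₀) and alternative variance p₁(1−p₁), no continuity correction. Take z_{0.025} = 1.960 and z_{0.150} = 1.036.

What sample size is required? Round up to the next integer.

n = [z_{α/2}·√(p₀q₀) + z_β·√(p₁q₁)]² / (p₁ − p₀)²
  = [1.960·√(0.76·0.24) + 1.036·√(0.59·0.41)]² / (-0.17)²
  = [1.960·0.4271 + 1.036·0.4918]² / 0.0289
  = [1.3466]² / 0.0289
  = 62.75
Finite-population correction (N = 1133): 62.75 / (1 + (62.75 − 1)/1133) = 59.50.
Round up → n = 60.

n = 60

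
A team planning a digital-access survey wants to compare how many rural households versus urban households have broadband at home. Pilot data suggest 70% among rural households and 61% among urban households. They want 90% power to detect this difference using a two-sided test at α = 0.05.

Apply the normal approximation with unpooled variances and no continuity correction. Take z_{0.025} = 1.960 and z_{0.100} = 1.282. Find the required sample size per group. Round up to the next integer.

n = 582 per group

n = (z_{α/2} + z_β)² · [p₁(1−p₁) + p₂(1−p₂)] / (p₁ − p₂)²
  = (1.960 + 1.282)² · (0.70·0.30 + 0.61·0.39) / (0.09)²
  = (3.242)² · (0.2100 + 0.2379) / 0.0081
  = 10.5106 · 0.4479 / 0.0081
  = 581.20
Round up → n = 582 per group.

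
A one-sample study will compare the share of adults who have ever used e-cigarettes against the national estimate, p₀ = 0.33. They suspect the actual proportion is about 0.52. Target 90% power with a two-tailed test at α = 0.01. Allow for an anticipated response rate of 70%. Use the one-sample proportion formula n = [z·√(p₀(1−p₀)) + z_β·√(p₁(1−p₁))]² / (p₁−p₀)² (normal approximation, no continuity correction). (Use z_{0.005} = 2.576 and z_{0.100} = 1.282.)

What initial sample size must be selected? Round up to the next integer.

n = [z_{α/2}·√(p₀q₀) + z_β·√(p₁q₁)]² / (p₁ − p₀)²
  = [2.576·√(0.33·0.67) + 1.282·√(0.52·0.48)]² / (0.19)²
  = [2.576·0.4702 + 1.282·0.4996]² / 0.0361
  = [1.8518]² / 0.0361
  = 94.99
Adjust for 70% response: 94.99 / 0.70 = 135.69.
Round up → n = 136.

n = 136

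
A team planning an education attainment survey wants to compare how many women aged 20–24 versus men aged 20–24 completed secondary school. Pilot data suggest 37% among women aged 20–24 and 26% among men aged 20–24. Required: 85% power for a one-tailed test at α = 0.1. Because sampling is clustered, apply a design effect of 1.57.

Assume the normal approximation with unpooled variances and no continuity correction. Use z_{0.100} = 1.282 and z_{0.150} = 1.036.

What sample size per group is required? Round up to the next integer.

n = (z_α + z_β)² · [p₁(1−p₁) + p₂(1−p₂)] / (p₁ − p₂)²
  = (1.282 + 1.036)² · (0.37·0.63 + 0.26·0.74) / (0.11)²
  = (2.318)² · (0.2331 + 0.1924) / 0.0121
  = 5.3731 · 0.4255 / 0.0121
  = 188.95
Design effect: 1.57 × 188.95 = 296.65.
Round up → n = 297 per group.

n = 297 per group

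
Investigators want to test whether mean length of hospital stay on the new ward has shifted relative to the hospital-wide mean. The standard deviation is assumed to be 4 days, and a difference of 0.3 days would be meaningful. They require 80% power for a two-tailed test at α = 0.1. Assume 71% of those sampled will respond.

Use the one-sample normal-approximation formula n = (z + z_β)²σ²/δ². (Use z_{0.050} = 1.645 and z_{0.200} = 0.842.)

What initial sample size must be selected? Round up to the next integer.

n = (z_{α/2} + z_β)² · σ² / δ²
  = (1.645 + 0.842)² · 4² / 0.3²
  = 6.1852 · 16 / 0.09
  = 1099.59
Adjust for 71% response: 1099.59 / 0.71 = 1548.71.
Round up → n = 1549.

n = 1549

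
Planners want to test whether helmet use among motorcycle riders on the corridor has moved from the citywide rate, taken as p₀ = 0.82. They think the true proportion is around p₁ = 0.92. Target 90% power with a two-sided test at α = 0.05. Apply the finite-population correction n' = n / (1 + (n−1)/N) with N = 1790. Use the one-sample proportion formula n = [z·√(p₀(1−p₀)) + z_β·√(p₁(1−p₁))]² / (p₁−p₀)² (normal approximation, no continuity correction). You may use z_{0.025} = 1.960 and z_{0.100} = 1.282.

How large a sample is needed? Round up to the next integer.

n = [z_{α/2}·√(p₀q₀) + z_β·√(p₁q₁)]² / (p₁ − p₀)²
  = [1.960·√(0.82·0.18) + 1.282·√(0.92·0.08)]² / (0.10)²
  = [1.960·0.3842 + 1.282·0.2713]² / 0.0100
  = [1.1008]² / 0.0100
  = 121.18
Finite-population correction (N = 1790): 121.18 / (1 + (121.18 − 1)/1790) = 113.55.
Round up → n = 114.

n = 114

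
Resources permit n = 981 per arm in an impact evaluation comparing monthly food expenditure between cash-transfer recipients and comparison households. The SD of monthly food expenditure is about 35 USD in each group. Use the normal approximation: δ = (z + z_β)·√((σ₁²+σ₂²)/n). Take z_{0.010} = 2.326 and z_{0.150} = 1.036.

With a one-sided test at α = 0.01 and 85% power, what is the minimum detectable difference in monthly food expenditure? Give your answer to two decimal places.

Minimum detectable difference ≈ 5.31 USD

δ = (z_α + z_β) · √((σ₁²+σ₂²)/n)
  = (2.326 + 1.036) · √(2450/981)
  = 3.362 · √2.4975
  = 3.362 · 1.5803
  = 5.3131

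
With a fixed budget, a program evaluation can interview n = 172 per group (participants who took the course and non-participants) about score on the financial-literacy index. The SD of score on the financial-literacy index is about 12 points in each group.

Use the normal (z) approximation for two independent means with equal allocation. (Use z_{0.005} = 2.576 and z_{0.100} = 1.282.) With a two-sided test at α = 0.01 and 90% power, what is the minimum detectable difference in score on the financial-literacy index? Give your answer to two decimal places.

δ = (z_{α/2} + z_β) · √((σ₁²+σ₂²)/n)
  = (2.576 + 1.282) · √(288/172)
  = 3.858 · √1.6744
  = 3.858 · 1.2940
  = 4.9922

Minimum detectable difference ≈ 4.99 points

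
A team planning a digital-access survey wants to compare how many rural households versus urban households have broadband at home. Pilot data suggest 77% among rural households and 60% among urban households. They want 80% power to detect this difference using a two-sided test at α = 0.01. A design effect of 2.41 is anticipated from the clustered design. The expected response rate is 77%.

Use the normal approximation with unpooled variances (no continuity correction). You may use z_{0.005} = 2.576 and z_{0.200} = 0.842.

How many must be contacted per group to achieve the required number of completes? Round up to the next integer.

n = 528 per group

n = (z_{α/2} + z_β)² · [p₁(1−p₁) + p₂(1−p₂)] / (p₁ − p₂)²
  = (2.576 + 0.842)² · (0.77·0.23 + 0.60·0.40) / (0.17)²
  = (3.418)² · (0.1771 + 0.2400) / 0.0289
  = 11.6827 · 0.4171 / 0.0289
  = 168.61
Design effect: 2.41 × 168.61 = 406.35.
Adjust for 77% response: 406.35 / 0.77 = 527.73.
Round up → n = 528 per group.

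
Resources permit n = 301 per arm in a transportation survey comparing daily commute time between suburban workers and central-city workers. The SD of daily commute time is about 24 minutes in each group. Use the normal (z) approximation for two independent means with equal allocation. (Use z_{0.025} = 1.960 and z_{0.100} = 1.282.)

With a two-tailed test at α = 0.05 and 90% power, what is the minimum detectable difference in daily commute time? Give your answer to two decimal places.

δ = (z_{α/2} + z_β) · √((σ₁²+σ₂²)/n)
  = (1.960 + 1.282) · √(1152/301)
  = 3.242 · √3.8272
  = 3.242 · 1.9563
  = 6.3424

Minimum detectable difference ≈ 6.34 minutes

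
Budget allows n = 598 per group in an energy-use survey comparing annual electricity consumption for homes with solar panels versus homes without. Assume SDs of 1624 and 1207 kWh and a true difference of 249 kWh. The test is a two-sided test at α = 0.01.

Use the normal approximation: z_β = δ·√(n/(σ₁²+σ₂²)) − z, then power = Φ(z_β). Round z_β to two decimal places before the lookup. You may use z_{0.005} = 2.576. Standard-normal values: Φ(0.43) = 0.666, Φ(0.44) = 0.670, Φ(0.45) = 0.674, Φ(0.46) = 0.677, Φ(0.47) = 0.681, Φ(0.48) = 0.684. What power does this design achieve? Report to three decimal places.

z_β = δ·√(n/(σ₁²+σ₂²)) − z_{α/2}
    = 249 · √(598/4094225) − 2.576
    = 249 · 0.01209 − 2.576
    = 3.0093 − 2.576 = 0.4333 → 0.43
Power = Φ(0.43) = 0.666.

Power ≈ 0.666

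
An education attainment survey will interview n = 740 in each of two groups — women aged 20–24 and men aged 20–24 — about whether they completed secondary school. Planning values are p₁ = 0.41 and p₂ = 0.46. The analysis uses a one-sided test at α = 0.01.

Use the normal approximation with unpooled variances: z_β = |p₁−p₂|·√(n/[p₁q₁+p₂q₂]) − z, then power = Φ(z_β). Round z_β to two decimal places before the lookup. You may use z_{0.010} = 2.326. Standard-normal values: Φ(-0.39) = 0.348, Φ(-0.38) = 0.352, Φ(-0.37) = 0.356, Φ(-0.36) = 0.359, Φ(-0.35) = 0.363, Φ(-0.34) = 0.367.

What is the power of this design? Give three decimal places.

Power ≈ 0.352

z_β = |p₁−p₂|·√(n/[p₁q₁+p₂q₂]) − z_α
    = 0.05 · √(740/0.4903) − 2.326
    = 0.05 · 38.8495 − 2.326
    = 1.9425 − 2.326 = -0.3835 → -0.38
Power = Φ(-0.38) = 0.352.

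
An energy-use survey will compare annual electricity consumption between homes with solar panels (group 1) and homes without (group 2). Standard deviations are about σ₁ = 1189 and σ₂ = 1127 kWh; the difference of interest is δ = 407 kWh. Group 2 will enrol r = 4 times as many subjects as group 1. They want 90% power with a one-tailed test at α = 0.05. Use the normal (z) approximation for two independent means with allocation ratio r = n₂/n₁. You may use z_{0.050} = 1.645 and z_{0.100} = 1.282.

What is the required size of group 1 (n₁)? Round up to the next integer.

n₁ = (z_α + z_β)² · (σ₁² + σ₂²/r) / δ²
   = (1.645 + 1.282)² · (1189² + 1127²/4) / 407²
   = 8.5673 · (1413721 + 317532.2) / 165649
   = 8.5673 · 1731253.2 / 165649
   = 89.54
Round up → n₁ = 90; n₂ = r·n₁ = 4 × 90 = 360.

n₁ = 90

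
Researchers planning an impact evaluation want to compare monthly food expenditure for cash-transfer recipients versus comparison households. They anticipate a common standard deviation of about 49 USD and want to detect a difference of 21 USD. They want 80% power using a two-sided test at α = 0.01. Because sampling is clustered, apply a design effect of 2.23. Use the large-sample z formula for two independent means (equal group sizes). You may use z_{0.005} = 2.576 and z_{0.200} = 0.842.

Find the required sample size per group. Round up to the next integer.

n = 284 per group

n = (z_{α/2} + z_β)² · (σ₁² + σ₂²) / δ²
  = (2.576 + 0.842)² · (2·49² = 4802) / 21²
  = 11.6827 · 4802 / 441
  = 127.21
Design effect: 2.23 × 127.21 = 283.68.
Round up → n = 284 per group.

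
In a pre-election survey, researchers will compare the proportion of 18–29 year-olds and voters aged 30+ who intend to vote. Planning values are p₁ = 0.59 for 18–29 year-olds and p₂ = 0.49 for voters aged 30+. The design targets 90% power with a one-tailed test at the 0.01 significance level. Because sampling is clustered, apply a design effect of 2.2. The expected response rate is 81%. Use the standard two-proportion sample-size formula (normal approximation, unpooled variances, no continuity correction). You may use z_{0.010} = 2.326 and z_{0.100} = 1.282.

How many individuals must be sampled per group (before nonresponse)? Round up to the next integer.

n = (z_α + z_β)² · [p₁(1−p₁) + p₂(1−p₂)] / (p₁ − p₂)²
  = (2.326 + 1.282)² · (0.59·0.41 + 0.49·0.51) / (0.10)²
  = (3.608)² · (0.2419 + 0.2499) / 0.0100
  = 13.0177 · 0.4918 / 0.0100
  = 640.21
Design effect: 2.2 × 640.21 = 1408.46.
Adjust for 81% response: 1408.46 / 0.81 = 1738.84.
Round up → n = 1739 per group.

n = 1739 per group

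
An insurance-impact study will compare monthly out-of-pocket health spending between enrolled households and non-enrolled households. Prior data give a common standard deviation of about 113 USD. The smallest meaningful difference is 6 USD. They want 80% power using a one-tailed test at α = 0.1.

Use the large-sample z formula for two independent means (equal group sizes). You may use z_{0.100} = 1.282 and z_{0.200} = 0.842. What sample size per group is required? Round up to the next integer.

n = (z_α + z_β)² · (σ₁² + σ₂²) / δ²
  = (1.282 + 0.842)² · (2·113² = 25538) / 6²
  = 4.5114 · 25538 / 36
  = 3200.32
Round up → n = 3201 per group.

n = 3201 per group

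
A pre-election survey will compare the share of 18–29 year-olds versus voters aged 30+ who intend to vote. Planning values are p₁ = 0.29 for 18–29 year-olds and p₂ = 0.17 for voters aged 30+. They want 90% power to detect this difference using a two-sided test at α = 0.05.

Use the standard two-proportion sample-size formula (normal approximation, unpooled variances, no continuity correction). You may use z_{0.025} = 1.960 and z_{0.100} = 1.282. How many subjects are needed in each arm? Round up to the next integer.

n = 254 per group

n = (z_{α/2} + z_β)² · [p₁(1−p₁) + p₂(1−p₂)] / (p₁ − p₂)²
  = (1.960 + 1.282)² · (0.29·0.71 + 0.17·0.83) / (0.12)²
  = (3.242)² · (0.2059 + 0.1411) / 0.0144
  = 10.5106 · 0.3470 / 0.0144
  = 253.28
Round up → n = 254 per group.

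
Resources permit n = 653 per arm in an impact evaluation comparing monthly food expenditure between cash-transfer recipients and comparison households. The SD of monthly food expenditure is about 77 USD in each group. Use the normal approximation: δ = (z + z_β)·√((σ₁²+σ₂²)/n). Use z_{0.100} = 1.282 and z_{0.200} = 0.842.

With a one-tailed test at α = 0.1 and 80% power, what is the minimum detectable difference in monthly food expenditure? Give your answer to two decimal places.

δ = (z_α + z_β) · √((σ₁²+σ₂²)/n)
  = (1.282 + 0.842) · √(11858/653)
  = 2.124 · √18.1593
  = 2.124 · 4.2614
  = 9.0511

Minimum detectable difference ≈ 9.05 USD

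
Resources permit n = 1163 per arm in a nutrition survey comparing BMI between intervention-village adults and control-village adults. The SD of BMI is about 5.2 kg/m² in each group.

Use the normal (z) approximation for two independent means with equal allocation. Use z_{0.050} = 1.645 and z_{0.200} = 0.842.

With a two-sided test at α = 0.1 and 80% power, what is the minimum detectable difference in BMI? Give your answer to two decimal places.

δ = (z_{α/2} + z_β) · √((σ₁²+σ₂²)/n)
  = (1.645 + 0.842) · √(54.08/1163)
  = 2.487 · √0.0465
  = 2.487 · 0.2156
  = 0.5363

Minimum detectable difference ≈ 0.54 kg/m²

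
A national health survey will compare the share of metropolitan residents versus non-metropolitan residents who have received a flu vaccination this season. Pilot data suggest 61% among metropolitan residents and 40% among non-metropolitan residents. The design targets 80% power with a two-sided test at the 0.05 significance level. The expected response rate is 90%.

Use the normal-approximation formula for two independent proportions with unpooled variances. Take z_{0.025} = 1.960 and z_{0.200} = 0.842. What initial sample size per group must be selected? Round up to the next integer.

n = 95 per group

n = (z_{α/2} + z_β)² · [p₁(1−p₁) + p₂(1−p₂)] / (p₁ − p₂)²
  = (1.960 + 0.842)² · (0.61·0.39 + 0.40·0.60) / (0.21)²
  = (2.802)² · (0.2379 + 0.2400) / 0.0441
  = 7.8512 · 0.4779 / 0.0441
  = 85.08
Adjust for 90% response: 85.08 / 0.90 = 94.53.
Round up → n = 95 per group.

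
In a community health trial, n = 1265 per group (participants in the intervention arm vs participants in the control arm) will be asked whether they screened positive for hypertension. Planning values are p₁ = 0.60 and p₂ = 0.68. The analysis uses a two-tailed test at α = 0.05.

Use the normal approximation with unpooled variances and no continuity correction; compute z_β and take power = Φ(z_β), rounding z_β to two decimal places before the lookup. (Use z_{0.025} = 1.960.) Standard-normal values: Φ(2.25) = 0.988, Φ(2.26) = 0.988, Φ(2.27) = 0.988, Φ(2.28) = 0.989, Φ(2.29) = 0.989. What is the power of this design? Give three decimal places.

Power ≈ 0.988

z_β = |p₁−p₂|·√(n/[p₁q₁+p₂q₂]) − z_{α/2}
    = 0.08 · √(1265/0.4576) − 1.960
    = 0.08 · 52.5778 − 1.960
    = 4.2062 − 1.960 = 2.2462 → 2.25
Power = Φ(2.25) = 0.988.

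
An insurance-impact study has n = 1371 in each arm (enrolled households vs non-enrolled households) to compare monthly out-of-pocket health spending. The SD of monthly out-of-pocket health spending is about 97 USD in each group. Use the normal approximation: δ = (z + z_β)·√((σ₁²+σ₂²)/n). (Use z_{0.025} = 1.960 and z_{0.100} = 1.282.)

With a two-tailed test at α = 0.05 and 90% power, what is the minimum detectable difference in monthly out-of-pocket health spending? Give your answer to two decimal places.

δ = (z_{α/2} + z_β) · √((σ₁²+σ₂²)/n)
  = (1.960 + 1.282) · √(18818/1371)
  = 3.242 · √13.7257
  = 3.242 · 3.7048
  = 12.0111

Minimum detectable difference ≈ 12.01 USD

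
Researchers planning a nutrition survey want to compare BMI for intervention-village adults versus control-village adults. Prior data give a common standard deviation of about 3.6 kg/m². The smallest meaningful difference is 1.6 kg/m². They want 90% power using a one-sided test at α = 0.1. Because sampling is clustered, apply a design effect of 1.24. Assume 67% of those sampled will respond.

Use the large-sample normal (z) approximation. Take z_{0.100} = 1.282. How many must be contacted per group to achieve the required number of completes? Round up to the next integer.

n = 124 per group

n = (z_α + z_β)² · (σ₁² + σ₂²) / δ²
  = (1.282 + 1.282)² · (2·3.6² = 25.92) / 1.6²
  = 6.5741 · 25.92 / 2.56
  = 66.56
Design effect: 1.24 × 66.56 = 82.54.
Adjust for 67% response: 82.54 / 0.67 = 123.19.
Round up → n = 124 per group.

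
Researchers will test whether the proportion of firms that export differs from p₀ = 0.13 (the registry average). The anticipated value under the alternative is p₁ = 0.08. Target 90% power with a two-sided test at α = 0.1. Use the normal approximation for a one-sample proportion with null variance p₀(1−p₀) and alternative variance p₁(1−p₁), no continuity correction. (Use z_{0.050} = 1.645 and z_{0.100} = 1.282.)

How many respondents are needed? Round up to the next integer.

n = 325

n = [z_{α/2}·√(p₀q₀) + z_β·√(p₁q₁)]² / (p₁ − p₀)²
  = [1.645·√(0.13·0.87) + 1.282·√(0.08·0.92)]² / (-0.05)²
  = [1.645·0.3363 + 1.282·0.2713]² / 0.0025
  = [0.9010]² / 0.0025
  = 324.73
Round up → n = 325.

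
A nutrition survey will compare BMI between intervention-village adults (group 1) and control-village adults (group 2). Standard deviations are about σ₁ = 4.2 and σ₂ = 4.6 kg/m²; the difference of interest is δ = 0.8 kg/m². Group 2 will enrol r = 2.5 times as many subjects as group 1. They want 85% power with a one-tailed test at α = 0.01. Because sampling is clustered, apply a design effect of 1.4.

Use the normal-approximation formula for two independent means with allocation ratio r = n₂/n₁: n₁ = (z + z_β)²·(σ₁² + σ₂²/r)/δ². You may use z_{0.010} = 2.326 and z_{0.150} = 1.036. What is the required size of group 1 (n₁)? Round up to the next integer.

n₁ = 646

n₁ = (z_α + z_β)² · (σ₁² + σ₂²/r) / δ²
   = (2.326 + 1.036)² · (4.2² + 4.6²/2.5) / 0.8²
   = 11.3030 · (17.64 + 8.464) / 0.64
   = 11.3030 · 26.104 / 0.64
   = 461.02
Design effect: 1.4 × 461.02 = 645.43.
Round up → n₁ = 646; n₂ = r·n₁ = 2.5 × 646 = 1615.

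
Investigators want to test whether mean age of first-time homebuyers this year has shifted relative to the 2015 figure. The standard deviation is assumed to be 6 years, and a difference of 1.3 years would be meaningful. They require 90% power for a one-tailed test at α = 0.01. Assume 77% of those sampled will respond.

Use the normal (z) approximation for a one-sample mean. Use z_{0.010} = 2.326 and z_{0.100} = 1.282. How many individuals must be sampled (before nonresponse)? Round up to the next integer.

n = 361

n = (z_α + z_β)² · σ² / δ²
  = (2.326 + 1.282)² · 6² / 1.3²
  = 13.0177 · 36 / 1.69
  = 277.30
Adjust for 77% response: 277.30 / 0.77 = 360.13.
Round up → n = 361.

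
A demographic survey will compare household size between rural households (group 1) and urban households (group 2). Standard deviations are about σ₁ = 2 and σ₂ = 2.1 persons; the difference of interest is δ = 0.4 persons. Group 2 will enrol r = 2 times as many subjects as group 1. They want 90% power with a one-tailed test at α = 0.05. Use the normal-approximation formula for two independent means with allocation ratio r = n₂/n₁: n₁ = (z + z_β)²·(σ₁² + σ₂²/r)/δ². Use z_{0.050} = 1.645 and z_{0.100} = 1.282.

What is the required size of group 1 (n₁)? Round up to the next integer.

n₁ = 333

n₁ = (z_α + z_β)² · (σ₁² + σ₂²/r) / δ²
   = (1.645 + 1.282)² · (2² + 2.1²/2) / 0.4²
   = 8.5673 · (4 + 2.205) / 0.16
   = 8.5673 · 6.205 / 0.16
   = 332.25
Round up → n₁ = 333; n₂ = r·n₁ = 2 × 333 = 666.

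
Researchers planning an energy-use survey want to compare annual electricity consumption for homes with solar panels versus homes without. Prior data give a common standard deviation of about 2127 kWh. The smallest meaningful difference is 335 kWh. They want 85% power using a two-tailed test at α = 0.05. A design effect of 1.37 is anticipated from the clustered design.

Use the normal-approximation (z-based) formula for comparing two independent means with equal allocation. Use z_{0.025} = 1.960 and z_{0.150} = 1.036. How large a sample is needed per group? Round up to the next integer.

n = (z_{α/2} + z_β)² · (σ₁² + σ₂²) / δ²
  = (1.960 + 1.036)² · (2·2127² = 9048258) / 335²
  = 8.9760 · 9048258 / 112225
  = 723.70
Design effect: 1.37 × 723.70 = 991.47.
Round up → n = 992 per group.

n = 992 per group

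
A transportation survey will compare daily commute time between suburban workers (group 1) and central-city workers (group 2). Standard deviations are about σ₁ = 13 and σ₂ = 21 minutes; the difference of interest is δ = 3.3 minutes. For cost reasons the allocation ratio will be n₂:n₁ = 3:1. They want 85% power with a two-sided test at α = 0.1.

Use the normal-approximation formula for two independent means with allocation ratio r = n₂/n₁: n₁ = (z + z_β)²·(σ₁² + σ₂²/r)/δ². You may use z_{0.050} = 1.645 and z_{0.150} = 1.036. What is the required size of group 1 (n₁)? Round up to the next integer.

n₁ = 209

n₁ = (z_{α/2} + z_β)² · (σ₁² + σ₂²/r) / δ²
   = (1.645 + 1.036)² · (13² + 21²/3) / 3.3²
   = 7.1878 · (169 + 147) / 10.89
   = 7.1878 · 316 / 10.89
   = 208.57
Round up → n₁ = 209; n₂ = r·n₁ = 3 × 209 = 627.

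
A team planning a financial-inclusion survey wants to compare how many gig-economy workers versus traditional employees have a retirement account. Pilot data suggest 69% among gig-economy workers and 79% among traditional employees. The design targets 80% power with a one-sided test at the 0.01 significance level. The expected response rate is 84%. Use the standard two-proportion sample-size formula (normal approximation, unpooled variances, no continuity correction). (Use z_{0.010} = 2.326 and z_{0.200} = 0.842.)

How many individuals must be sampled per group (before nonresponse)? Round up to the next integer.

n = (z_α + z_β)² · [p₁(1−p₁) + p₂(1−p₂)] / (p₁ − p₂)²
  = (2.326 + 0.842)² · (0.69·0.31 + 0.79·0.21) / (-0.10)²
  = (3.168)² · (0.2139 + 0.1659) / 0.0100
  = 10.0362 · 0.3798 / 0.0100
  = 381.18
Adjust for 84% response: 381.18 / 0.84 = 453.78.
Round up → n = 454 per group.

n = 454 per group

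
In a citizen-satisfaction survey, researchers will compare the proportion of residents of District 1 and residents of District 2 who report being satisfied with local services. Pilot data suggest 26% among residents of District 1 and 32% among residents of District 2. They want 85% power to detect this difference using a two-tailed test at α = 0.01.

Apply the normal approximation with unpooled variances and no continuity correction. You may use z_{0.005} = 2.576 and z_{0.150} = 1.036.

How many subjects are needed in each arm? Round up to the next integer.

n = (z_{α/2} + z_β)² · [p₁(1−p₁) + p₂(1−p₂)] / (p₁ − p₂)²
  = (2.576 + 1.036)² · (0.26·0.74 + 0.32·0.68) / (-0.06)²
  = (3.612)² · (0.1924 + 0.2176) / 0.0036
  = 13.0465 · 0.4100 / 0.0036
  = 1485.86
Round up → n = 1486 per group.

n = 1486 per group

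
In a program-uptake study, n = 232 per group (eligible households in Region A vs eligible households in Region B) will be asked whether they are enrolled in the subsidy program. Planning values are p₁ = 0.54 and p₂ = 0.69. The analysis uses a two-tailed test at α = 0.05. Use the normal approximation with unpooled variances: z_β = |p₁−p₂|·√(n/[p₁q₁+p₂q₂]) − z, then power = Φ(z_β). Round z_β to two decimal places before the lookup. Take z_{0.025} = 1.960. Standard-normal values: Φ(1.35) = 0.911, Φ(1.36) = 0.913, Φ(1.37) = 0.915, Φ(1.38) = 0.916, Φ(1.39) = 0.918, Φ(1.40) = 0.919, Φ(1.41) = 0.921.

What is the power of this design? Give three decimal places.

Power ≈ 0.919

z_β = |p₁−p₂|·√(n/[p₁q₁+p₂q₂]) − z_{α/2}
    = 0.15 · √(232/0.4623) − 1.960
    = 0.15 · 22.4018 − 1.960
    = 3.3603 − 1.960 = 1.4003 → 1.40
Power = Φ(1.40) = 0.919.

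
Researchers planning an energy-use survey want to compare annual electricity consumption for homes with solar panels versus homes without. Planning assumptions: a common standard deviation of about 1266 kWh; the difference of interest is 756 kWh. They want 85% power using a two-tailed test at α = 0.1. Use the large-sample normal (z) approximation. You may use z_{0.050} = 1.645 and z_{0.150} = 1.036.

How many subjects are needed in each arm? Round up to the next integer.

n = 41 per group

n = (z_{α/2} + z_β)² · (σ₁² + σ₂²) / δ²
  = (1.645 + 1.036)² · (2·1266² = 3205512) / 756²
  = 7.1878 · 3205512 / 571536
  = 40.31
Round up → n = 41 per group.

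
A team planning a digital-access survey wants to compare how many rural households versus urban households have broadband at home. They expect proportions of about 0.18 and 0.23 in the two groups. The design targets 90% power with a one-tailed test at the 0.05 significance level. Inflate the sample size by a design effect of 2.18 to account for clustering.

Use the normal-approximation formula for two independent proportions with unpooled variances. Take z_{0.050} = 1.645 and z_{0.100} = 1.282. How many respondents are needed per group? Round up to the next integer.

n = 2426 per group

n = (z_α + z_β)² · [p₁(1−p₁) + p₂(1−p₂)] / (p₁ − p₂)²
  = (1.645 + 1.282)² · (0.18·0.82 + 0.23·0.77) / (-0.05)²
  = (2.927)² · (0.1476 + 0.1771) / 0.0025
  = 8.5673 · 0.3247 / 0.0025
  = 1112.72
Design effect: 2.18 × 1112.72 = 2425.74.
Round up → n = 2426 per group.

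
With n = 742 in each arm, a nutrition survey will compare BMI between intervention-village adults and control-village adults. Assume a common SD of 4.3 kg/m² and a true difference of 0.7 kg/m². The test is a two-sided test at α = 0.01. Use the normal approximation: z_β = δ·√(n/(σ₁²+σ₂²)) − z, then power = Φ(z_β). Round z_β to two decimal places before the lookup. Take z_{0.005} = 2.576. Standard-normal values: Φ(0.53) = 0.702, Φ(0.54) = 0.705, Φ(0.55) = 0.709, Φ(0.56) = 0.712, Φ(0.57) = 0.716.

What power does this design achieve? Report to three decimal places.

Power ≈ 0.712

z_β = δ·√(n/(σ₁²+σ₂²)) − z_{α/2}
    = 0.7 · √(742/36.98) − 2.576
    = 0.7 · 4.47939 − 2.576
    = 3.1356 − 2.576 = 0.5596 → 0.56
Power = Φ(0.56) = 0.712.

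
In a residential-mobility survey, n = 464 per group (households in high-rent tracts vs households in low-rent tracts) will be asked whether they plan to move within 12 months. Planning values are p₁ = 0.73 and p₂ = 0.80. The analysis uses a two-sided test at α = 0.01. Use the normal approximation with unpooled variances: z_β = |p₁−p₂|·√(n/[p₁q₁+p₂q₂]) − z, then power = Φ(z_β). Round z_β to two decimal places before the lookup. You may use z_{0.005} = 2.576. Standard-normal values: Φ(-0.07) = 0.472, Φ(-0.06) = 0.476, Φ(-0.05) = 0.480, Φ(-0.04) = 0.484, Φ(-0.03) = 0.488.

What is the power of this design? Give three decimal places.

Power ≈ 0.480

z_β = |p₁−p₂|·√(n/[p₁q₁+p₂q₂]) − z_{α/2}
    = 0.07 · √(464/0.3571) − 2.576
    = 0.07 · 36.0466 − 2.576
    = 2.5233 − 2.576 = -0.0527 → -0.05
Power = Φ(-0.05) = 0.480.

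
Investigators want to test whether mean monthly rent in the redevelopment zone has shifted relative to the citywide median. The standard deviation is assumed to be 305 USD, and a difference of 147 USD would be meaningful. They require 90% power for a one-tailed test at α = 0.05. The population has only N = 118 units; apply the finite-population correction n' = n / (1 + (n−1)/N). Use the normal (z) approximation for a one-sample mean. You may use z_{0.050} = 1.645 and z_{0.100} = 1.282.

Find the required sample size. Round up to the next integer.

n = 29

n = (z_α + z_β)² · σ² / δ²
  = (1.645 + 1.282)² · 305² / 147²
  = 8.5673 · 93025 / 21609
  = 36.88
Finite-population correction (N = 118): 36.88 / (1 + (36.88 − 1)/118) = 28.28.
Round up → n = 29.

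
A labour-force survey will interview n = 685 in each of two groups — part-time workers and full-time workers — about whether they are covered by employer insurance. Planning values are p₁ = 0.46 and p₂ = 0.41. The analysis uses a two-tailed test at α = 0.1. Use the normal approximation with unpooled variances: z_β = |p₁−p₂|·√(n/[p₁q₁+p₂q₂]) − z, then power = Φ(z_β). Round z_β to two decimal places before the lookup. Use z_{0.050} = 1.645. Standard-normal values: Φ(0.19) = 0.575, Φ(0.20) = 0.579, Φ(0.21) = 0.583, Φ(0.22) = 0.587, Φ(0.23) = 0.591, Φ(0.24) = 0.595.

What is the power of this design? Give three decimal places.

z_β = |p₁−p₂|·√(n/[p₁q₁+p₂q₂]) − z_{α/2}
    = 0.05 · √(685/0.4903) − 1.645
    = 0.05 · 37.3779 − 1.645
    = 1.8689 − 1.645 = 0.2239 → 0.22
Power = Φ(0.22) = 0.587.

Power ≈ 0.587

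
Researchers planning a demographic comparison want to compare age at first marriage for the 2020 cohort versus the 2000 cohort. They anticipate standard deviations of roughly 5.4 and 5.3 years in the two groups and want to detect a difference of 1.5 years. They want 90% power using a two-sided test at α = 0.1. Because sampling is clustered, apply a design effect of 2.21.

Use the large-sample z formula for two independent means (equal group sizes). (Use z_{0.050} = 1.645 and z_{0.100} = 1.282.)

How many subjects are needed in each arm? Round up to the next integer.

n = 482 per group

n = (z_{α/2} + z_β)² · (σ₁² + σ₂²) / δ²
  = (1.645 + 1.282)² · (5.4² + 5.3² = 57.25) / 1.5²
  = 8.5673 · 57.25 / 2.25
  = 217.99
Design effect: 2.21 × 217.99 = 481.76.
Round up → n = 482 per group.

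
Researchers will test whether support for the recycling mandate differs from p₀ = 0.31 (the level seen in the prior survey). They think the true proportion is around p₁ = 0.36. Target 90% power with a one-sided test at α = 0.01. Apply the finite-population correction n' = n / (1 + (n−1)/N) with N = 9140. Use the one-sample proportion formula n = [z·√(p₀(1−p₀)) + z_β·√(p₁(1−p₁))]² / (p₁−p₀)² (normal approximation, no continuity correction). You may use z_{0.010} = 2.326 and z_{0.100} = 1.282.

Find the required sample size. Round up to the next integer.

n = [z_α·√(p₀q₀) + z_β·√(p₁q₁)]² / (p₁ − p₀)²
  = [2.326·√(0.31·0.69) + 1.282·√(0.36·0.64)]² / (0.05)²
  = [2.326·0.4625 + 1.282·0.4800]² / 0.0025
  = [1.6911]² / 0.0025
  = 1143.95
Finite-population correction (N = 9140): 1143.95 / (1 + (1143.95 − 1)/9140) = 1016.80.
Round up → n = 1017.

n = 1017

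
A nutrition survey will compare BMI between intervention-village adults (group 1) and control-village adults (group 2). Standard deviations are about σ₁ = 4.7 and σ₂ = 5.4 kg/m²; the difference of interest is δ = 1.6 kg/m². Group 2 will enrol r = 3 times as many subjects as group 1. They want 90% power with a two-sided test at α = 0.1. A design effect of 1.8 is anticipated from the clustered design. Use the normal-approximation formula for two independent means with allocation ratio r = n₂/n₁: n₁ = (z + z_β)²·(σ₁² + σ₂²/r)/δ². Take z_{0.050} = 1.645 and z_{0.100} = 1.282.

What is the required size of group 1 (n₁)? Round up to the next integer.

n₁ = (z_{α/2} + z_β)² · (σ₁² + σ₂²/r) / δ²
   = (1.645 + 1.282)² · (4.7² + 5.4²/3) / 1.6²
   = 8.5673 · (22.09 + 9.72) / 2.56
   = 8.5673 · 31.81 / 2.56
   = 106.46
Design effect: 1.8 × 106.46 = 191.62.
Round up → n₁ = 192; n₂ = r·n₁ = 3 × 192 = 576.

n₁ = 192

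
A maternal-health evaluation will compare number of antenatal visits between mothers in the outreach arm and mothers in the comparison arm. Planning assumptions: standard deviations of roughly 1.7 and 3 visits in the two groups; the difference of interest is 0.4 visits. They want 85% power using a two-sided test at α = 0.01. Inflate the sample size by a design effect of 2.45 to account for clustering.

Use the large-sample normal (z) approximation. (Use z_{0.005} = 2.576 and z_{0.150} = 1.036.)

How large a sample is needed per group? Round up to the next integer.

n = 2376 per group

n = (z_{α/2} + z_β)² · (σ₁² + σ₂²) / δ²
  = (2.576 + 1.036)² · (1.7² + 3² = 11.89) / 0.4²
  = 13.0465 · 11.89 / 0.16
  = 969.52
Design effect: 2.45 × 969.52 = 2375.33.
Round up → n = 2376 per group.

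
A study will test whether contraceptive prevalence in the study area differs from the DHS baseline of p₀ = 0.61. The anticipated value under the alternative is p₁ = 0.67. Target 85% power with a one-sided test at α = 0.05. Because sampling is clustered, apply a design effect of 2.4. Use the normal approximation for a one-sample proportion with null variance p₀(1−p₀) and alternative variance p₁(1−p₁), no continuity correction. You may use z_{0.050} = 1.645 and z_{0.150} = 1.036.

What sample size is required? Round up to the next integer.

n = [z_α·√(p₀q₀) + z_β·√(p₁q₁)]² / (p₁ − p₀)²
  = [1.645·√(0.61·0.39) + 1.036·√(0.67·0.33)]² / (0.06)²
  = [1.645·0.4877 + 1.036·0.4702]² / 0.0036
  = [1.2895]² / 0.0036
  = 461.88
Design effect: 2.4 × 461.88 = 1108.52.
Round up → n = 1109.

n = 1109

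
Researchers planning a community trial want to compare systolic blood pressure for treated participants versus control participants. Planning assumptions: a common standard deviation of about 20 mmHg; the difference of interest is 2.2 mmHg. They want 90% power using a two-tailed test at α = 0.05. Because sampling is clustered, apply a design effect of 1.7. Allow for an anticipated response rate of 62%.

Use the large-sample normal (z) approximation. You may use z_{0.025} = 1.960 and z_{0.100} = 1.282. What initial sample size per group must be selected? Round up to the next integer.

n = 4764 per group

n = (z_{α/2} + z_β)² · (σ₁² + σ₂²) / δ²
  = (1.960 + 1.282)² · (2·20² = 800) / 2.2²
  = 10.5106 · 800 / 4.84
  = 1737.28
Design effect: 1.7 × 1737.28 = 2953.38.
Adjust for 62% response: 2953.38 / 0.62 = 4763.52.
Round up → n = 4764 per group.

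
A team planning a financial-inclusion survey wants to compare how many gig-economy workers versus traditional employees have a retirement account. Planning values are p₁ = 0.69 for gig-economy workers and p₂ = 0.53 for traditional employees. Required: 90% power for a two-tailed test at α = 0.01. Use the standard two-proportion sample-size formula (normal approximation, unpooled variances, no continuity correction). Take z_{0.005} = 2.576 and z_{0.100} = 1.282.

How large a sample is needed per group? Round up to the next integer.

n = (z_{α/2} + z_β)² · [p₁(1−p₁) + p₂(1−p₂)] / (p₁ − p₂)²
  = (2.576 + 1.282)² · (0.69·0.31 + 0.53·0.47) / (0.16)²
  = (3.858)² · (0.2139 + 0.2491) / 0.0256
  = 14.8842 · 0.4630 / 0.0256
  = 269.19
Round up → n = 270 per group.

n = 270 per group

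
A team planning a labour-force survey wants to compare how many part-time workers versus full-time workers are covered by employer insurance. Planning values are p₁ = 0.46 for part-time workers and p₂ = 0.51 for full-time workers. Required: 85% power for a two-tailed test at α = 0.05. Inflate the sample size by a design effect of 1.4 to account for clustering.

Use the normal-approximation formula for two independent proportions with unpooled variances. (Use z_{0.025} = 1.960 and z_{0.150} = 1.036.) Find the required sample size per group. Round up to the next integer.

n = (z_{α/2} + z_β)² · [p₁(1−p₁) + p₂(1−p₂)] / (p₁ − p₂)²
  = (1.960 + 1.036)² · (0.46·0.54 + 0.51·0.49) / (-0.05)²
  = (2.996)² · (0.2484 + 0.2499) / 0.0025
  = 8.9760 · 0.4983 / 0.0025
  = 1789.10
Design effect: 1.4 × 1789.10 = 2504.74.
Round up → n = 2505 per group.

n = 2505 per group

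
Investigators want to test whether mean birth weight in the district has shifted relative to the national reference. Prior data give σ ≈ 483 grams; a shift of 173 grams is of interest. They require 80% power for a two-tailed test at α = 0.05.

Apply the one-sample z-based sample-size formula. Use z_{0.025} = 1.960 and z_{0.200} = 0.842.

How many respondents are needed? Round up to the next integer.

n = (z_{α/2} + z_β)² · σ² / δ²
  = (1.960 + 0.842)² · 483² / 173²
  = 7.8512 · 233289 / 29929
  = 61.20
Round up → n = 62.

n = 62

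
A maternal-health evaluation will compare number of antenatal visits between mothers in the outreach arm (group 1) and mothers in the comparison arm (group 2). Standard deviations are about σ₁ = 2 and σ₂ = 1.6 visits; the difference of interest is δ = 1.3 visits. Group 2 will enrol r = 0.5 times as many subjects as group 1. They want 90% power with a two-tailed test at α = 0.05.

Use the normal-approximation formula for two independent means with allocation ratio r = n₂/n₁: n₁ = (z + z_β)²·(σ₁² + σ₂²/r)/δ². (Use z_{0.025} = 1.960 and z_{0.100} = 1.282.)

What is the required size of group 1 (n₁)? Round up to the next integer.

n₁ = (z_{α/2} + z_β)² · (σ₁² + σ₂²/r) / δ²
   = (1.960 + 1.282)² · (2² + 1.6²/0.5) / 1.3²
   = 10.5106 · (4 + 5.12) / 1.69
   = 10.5106 · 9.12 / 1.69
   = 56.72
Round up → n₁ = 57; n₂ = r·n₁ = 0.5 × 57 = 29.

n₁ = 57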